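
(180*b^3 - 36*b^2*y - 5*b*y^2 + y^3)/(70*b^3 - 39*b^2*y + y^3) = (-36*b^2 + y^2)/(-14*b^2 + 5*b*y + y^2)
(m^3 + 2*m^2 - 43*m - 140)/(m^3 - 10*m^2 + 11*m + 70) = (m^2 + 9*m + 20)/(m^2 - 3*m - 10)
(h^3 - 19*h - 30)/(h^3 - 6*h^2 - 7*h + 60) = (h + 2)/(h - 4)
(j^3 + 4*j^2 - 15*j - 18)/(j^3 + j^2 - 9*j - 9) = (j + 6)/(j + 3)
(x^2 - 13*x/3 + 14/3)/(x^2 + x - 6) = (x - 7/3)/(x + 3)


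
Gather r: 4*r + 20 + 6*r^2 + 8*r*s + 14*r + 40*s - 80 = 6*r^2 + r*(8*s + 18) + 40*s - 60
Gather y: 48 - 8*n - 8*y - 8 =-8*n - 8*y + 40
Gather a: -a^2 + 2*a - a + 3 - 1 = -a^2 + a + 2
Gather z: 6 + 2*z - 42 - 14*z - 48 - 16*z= -28*z - 84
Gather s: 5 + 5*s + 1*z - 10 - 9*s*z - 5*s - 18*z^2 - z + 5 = -9*s*z - 18*z^2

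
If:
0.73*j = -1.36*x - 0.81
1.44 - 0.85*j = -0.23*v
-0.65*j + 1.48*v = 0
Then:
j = 1.92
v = 0.84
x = -1.63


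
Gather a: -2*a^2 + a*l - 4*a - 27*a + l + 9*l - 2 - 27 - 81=-2*a^2 + a*(l - 31) + 10*l - 110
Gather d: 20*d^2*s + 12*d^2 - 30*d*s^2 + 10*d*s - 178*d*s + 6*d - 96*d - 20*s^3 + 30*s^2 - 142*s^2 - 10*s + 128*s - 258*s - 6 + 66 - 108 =d^2*(20*s + 12) + d*(-30*s^2 - 168*s - 90) - 20*s^3 - 112*s^2 - 140*s - 48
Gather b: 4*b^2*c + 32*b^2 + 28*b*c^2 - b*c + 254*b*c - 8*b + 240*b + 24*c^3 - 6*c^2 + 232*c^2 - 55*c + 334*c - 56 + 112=b^2*(4*c + 32) + b*(28*c^2 + 253*c + 232) + 24*c^3 + 226*c^2 + 279*c + 56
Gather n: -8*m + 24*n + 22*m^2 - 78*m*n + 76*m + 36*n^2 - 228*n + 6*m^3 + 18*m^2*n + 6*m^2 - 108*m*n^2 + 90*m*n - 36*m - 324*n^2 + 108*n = 6*m^3 + 28*m^2 + 32*m + n^2*(-108*m - 288) + n*(18*m^2 + 12*m - 96)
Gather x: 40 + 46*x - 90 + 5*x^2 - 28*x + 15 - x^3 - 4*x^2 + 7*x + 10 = -x^3 + x^2 + 25*x - 25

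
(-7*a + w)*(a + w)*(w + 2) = -7*a^2*w - 14*a^2 - 6*a*w^2 - 12*a*w + w^3 + 2*w^2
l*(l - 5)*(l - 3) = l^3 - 8*l^2 + 15*l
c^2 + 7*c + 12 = (c + 3)*(c + 4)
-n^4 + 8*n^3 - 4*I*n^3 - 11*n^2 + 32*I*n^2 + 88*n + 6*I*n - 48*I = (n - 8)*(n + 6*I)*(I*n + 1)^2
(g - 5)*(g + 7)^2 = g^3 + 9*g^2 - 21*g - 245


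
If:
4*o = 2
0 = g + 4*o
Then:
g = -2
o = 1/2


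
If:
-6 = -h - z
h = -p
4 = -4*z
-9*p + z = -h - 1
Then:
No Solution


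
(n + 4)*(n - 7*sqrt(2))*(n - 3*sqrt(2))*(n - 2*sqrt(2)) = n^4 - 12*sqrt(2)*n^3 + 4*n^3 - 48*sqrt(2)*n^2 + 82*n^2 - 84*sqrt(2)*n + 328*n - 336*sqrt(2)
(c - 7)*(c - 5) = c^2 - 12*c + 35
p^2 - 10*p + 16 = (p - 8)*(p - 2)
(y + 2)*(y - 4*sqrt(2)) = y^2 - 4*sqrt(2)*y + 2*y - 8*sqrt(2)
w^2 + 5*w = w*(w + 5)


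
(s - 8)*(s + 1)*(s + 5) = s^3 - 2*s^2 - 43*s - 40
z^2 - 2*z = z*(z - 2)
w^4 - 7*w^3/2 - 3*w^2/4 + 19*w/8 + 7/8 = (w - 7/2)*(w - 1)*(w + 1/2)^2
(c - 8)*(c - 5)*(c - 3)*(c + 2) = c^4 - 14*c^3 + 47*c^2 + 38*c - 240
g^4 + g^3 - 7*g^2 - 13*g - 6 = (g - 3)*(g + 1)^2*(g + 2)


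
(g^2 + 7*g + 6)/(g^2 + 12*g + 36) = (g + 1)/(g + 6)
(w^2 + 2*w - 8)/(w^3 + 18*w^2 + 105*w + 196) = (w - 2)/(w^2 + 14*w + 49)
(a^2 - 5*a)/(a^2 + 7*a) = (a - 5)/(a + 7)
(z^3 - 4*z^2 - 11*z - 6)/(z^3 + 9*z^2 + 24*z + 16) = (z^2 - 5*z - 6)/(z^2 + 8*z + 16)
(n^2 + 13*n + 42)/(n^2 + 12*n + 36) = (n + 7)/(n + 6)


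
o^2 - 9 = (o - 3)*(o + 3)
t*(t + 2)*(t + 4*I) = t^3 + 2*t^2 + 4*I*t^2 + 8*I*t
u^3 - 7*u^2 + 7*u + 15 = (u - 5)*(u - 3)*(u + 1)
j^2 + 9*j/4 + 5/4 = (j + 1)*(j + 5/4)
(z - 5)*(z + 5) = z^2 - 25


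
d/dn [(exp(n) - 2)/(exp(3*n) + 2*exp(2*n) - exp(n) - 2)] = (-(exp(n) - 2)*(3*exp(2*n) + 4*exp(n) - 1) + exp(3*n) + 2*exp(2*n) - exp(n) - 2)*exp(n)/(exp(3*n) + 2*exp(2*n) - exp(n) - 2)^2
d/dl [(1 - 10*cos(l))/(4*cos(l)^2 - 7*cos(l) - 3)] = (-40*cos(l)^2 + 8*cos(l) - 37)*sin(l)/(4*sin(l)^2 + 7*cos(l) - 1)^2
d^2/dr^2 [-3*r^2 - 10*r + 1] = -6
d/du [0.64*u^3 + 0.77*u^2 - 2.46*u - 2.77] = 1.92*u^2 + 1.54*u - 2.46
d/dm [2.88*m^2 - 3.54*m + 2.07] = 5.76*m - 3.54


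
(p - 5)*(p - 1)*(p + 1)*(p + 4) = p^4 - p^3 - 21*p^2 + p + 20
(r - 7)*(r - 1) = r^2 - 8*r + 7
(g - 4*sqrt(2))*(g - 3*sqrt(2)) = g^2 - 7*sqrt(2)*g + 24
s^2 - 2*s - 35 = (s - 7)*(s + 5)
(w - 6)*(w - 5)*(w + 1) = w^3 - 10*w^2 + 19*w + 30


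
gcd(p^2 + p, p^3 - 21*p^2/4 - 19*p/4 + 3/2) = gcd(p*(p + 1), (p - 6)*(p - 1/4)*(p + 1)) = p + 1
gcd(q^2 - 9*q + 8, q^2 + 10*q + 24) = 1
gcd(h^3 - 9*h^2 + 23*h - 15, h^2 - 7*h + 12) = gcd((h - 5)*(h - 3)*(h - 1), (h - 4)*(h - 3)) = h - 3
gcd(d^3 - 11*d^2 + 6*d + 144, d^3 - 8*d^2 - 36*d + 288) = d^2 - 14*d + 48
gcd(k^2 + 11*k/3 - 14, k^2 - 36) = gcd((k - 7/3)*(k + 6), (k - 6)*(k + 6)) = k + 6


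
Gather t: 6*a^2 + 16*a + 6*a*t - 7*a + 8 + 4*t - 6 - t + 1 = 6*a^2 + 9*a + t*(6*a + 3) + 3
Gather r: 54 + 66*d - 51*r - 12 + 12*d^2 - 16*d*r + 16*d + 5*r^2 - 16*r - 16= 12*d^2 + 82*d + 5*r^2 + r*(-16*d - 67) + 26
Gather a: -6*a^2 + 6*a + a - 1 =-6*a^2 + 7*a - 1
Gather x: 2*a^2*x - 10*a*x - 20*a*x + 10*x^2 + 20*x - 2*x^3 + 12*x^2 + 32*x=-2*x^3 + 22*x^2 + x*(2*a^2 - 30*a + 52)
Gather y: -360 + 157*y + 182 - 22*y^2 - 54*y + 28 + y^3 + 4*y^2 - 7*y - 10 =y^3 - 18*y^2 + 96*y - 160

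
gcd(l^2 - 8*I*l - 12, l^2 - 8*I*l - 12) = l^2 - 8*I*l - 12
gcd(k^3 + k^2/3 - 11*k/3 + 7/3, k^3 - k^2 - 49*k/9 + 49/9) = k^2 + 4*k/3 - 7/3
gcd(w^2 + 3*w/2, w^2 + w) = w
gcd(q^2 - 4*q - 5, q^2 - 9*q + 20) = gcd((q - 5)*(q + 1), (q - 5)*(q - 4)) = q - 5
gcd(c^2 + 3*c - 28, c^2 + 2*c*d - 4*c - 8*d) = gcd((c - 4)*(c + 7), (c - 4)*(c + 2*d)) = c - 4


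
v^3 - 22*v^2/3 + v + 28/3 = (v - 7)*(v - 4/3)*(v + 1)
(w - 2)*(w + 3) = w^2 + w - 6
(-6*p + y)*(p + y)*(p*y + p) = -6*p^3*y - 6*p^3 - 5*p^2*y^2 - 5*p^2*y + p*y^3 + p*y^2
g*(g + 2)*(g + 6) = g^3 + 8*g^2 + 12*g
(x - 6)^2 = x^2 - 12*x + 36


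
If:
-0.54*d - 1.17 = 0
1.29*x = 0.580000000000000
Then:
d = -2.17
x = 0.45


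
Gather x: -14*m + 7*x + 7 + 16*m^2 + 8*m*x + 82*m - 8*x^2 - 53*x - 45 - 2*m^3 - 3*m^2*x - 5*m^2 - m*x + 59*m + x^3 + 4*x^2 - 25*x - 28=-2*m^3 + 11*m^2 + 127*m + x^3 - 4*x^2 + x*(-3*m^2 + 7*m - 71) - 66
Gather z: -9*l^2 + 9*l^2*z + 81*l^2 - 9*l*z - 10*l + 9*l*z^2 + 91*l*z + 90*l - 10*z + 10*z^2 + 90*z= 72*l^2 + 80*l + z^2*(9*l + 10) + z*(9*l^2 + 82*l + 80)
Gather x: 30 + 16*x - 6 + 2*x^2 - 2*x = 2*x^2 + 14*x + 24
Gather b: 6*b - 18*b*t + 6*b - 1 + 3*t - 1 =b*(12 - 18*t) + 3*t - 2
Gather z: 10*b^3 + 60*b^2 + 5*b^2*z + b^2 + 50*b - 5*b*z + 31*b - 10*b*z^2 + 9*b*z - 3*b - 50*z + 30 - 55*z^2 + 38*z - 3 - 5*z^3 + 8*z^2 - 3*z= 10*b^3 + 61*b^2 + 78*b - 5*z^3 + z^2*(-10*b - 47) + z*(5*b^2 + 4*b - 15) + 27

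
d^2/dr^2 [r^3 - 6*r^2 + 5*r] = 6*r - 12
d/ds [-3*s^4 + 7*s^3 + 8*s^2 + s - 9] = -12*s^3 + 21*s^2 + 16*s + 1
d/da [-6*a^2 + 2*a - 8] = 2 - 12*a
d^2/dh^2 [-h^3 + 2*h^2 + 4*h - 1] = 4 - 6*h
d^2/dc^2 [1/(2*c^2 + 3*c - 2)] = 2*(-4*c^2 - 6*c + (4*c + 3)^2 + 4)/(2*c^2 + 3*c - 2)^3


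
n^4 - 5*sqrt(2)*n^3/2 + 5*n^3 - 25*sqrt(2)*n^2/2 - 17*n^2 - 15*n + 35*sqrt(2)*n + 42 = (n - 2)*(n + 7)*(n - 3*sqrt(2))*(n + sqrt(2)/2)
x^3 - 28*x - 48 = (x - 6)*(x + 2)*(x + 4)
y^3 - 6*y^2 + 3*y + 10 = (y - 5)*(y - 2)*(y + 1)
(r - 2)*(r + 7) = r^2 + 5*r - 14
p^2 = p^2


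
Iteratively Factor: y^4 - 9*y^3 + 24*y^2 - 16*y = (y - 4)*(y^3 - 5*y^2 + 4*y) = (y - 4)^2*(y^2 - y) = (y - 4)^2*(y - 1)*(y)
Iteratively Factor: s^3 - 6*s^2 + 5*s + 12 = (s + 1)*(s^2 - 7*s + 12) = (s - 4)*(s + 1)*(s - 3)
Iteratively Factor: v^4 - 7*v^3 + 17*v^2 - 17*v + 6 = (v - 2)*(v^3 - 5*v^2 + 7*v - 3) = (v - 2)*(v - 1)*(v^2 - 4*v + 3) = (v - 2)*(v - 1)^2*(v - 3)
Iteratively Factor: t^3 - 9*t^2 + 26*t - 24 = (t - 2)*(t^2 - 7*t + 12) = (t - 4)*(t - 2)*(t - 3)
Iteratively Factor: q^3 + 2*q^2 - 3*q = (q + 3)*(q^2 - q) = q*(q + 3)*(q - 1)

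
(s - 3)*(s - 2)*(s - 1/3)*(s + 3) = s^4 - 7*s^3/3 - 25*s^2/3 + 21*s - 6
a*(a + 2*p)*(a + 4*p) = a^3 + 6*a^2*p + 8*a*p^2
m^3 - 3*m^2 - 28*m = m*(m - 7)*(m + 4)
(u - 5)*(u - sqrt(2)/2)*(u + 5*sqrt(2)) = u^3 - 5*u^2 + 9*sqrt(2)*u^2/2 - 45*sqrt(2)*u/2 - 5*u + 25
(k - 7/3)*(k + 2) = k^2 - k/3 - 14/3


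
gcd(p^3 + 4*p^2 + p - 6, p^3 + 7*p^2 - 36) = p + 3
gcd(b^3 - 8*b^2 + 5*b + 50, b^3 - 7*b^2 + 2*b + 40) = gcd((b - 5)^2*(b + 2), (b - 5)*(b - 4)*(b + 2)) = b^2 - 3*b - 10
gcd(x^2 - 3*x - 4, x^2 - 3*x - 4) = x^2 - 3*x - 4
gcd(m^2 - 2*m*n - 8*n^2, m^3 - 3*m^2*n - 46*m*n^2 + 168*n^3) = m - 4*n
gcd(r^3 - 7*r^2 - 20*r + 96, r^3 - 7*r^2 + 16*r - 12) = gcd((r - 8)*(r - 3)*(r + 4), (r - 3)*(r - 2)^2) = r - 3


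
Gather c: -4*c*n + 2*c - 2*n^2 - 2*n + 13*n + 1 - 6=c*(2 - 4*n) - 2*n^2 + 11*n - 5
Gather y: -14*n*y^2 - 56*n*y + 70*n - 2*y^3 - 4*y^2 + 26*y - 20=70*n - 2*y^3 + y^2*(-14*n - 4) + y*(26 - 56*n) - 20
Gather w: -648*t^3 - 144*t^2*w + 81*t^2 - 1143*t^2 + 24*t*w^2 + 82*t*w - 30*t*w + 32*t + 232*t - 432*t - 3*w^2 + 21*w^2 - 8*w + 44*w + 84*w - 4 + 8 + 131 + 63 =-648*t^3 - 1062*t^2 - 168*t + w^2*(24*t + 18) + w*(-144*t^2 + 52*t + 120) + 198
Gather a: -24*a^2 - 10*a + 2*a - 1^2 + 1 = -24*a^2 - 8*a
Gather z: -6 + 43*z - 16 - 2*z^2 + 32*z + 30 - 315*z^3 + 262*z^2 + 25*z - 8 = -315*z^3 + 260*z^2 + 100*z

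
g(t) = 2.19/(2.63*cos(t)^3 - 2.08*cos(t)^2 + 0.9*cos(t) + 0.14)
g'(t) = 2.19*(7.89*sin(t)*cos(t)^2 - 4.16*sin(t)*cos(t) + 0.9*sin(t))/(2.63*cos(t)^3 - 2.08*cos(t)^2 + 0.9*cos(t) + 0.14)^2 = (17.2791*cos(t)^2 - 9.1104*cos(t) + 1.971)*sin(t)/(2.63*cos(t)^3 - 2.08*cos(t)^2 + 0.9*cos(t) + 0.14)^2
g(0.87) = 3.91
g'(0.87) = 7.98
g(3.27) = -0.41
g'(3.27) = -0.12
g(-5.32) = 4.71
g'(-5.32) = 9.11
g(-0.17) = 1.44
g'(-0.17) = -0.71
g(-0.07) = 1.39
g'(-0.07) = -0.28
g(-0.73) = 2.94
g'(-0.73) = -5.76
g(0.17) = 1.44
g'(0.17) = 0.71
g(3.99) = -1.03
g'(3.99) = -2.58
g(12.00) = 2.19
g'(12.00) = -3.54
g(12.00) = 2.19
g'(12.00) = -3.54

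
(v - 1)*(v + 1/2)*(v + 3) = v^3 + 5*v^2/2 - 2*v - 3/2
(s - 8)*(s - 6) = s^2 - 14*s + 48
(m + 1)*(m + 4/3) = m^2 + 7*m/3 + 4/3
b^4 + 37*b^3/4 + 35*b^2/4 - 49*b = b*(b - 7/4)*(b + 4)*(b + 7)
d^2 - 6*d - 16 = (d - 8)*(d + 2)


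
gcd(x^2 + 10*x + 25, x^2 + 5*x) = x + 5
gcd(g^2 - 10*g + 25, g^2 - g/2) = 1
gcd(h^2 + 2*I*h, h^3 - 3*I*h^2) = h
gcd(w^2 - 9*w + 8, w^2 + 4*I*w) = 1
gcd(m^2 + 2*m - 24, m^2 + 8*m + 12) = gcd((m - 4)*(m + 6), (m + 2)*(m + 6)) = m + 6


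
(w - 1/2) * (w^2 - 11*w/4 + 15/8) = w^3 - 13*w^2/4 + 13*w/4 - 15/16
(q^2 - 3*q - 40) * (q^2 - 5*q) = q^4 - 8*q^3 - 25*q^2 + 200*q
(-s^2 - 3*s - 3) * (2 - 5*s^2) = 5*s^4 + 15*s^3 + 13*s^2 - 6*s - 6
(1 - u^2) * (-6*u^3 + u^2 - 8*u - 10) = 6*u^5 - u^4 + 2*u^3 + 11*u^2 - 8*u - 10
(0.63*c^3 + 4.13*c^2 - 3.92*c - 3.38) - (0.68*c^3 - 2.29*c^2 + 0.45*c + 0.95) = -0.05*c^3 + 6.42*c^2 - 4.37*c - 4.33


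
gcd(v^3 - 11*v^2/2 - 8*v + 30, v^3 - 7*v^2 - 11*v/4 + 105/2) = v^2 - 7*v/2 - 15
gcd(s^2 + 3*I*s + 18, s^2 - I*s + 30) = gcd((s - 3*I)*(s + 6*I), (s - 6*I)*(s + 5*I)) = 1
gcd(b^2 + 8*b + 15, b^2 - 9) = b + 3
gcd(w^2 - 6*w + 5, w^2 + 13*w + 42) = 1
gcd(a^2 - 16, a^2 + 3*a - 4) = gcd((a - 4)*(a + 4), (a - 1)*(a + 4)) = a + 4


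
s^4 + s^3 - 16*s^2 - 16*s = s*(s - 4)*(s + 1)*(s + 4)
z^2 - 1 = (z - 1)*(z + 1)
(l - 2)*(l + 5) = l^2 + 3*l - 10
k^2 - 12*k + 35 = (k - 7)*(k - 5)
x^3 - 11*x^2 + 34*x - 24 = (x - 6)*(x - 4)*(x - 1)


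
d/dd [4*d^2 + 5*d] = 8*d + 5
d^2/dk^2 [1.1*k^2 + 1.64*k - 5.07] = 2.20000000000000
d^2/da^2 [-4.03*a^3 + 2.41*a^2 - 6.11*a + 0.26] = 4.82 - 24.18*a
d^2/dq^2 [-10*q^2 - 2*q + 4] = -20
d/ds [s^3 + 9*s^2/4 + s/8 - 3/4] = 3*s^2 + 9*s/2 + 1/8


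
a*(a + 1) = a^2 + a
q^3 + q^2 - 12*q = q*(q - 3)*(q + 4)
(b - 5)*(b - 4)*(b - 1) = b^3 - 10*b^2 + 29*b - 20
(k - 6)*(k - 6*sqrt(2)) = k^2 - 6*sqrt(2)*k - 6*k + 36*sqrt(2)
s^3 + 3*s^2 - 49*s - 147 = (s - 7)*(s + 3)*(s + 7)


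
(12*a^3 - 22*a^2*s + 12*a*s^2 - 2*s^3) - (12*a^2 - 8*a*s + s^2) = 12*a^3 - 22*a^2*s - 12*a^2 + 12*a*s^2 + 8*a*s - 2*s^3 - s^2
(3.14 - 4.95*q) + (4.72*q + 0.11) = 3.25 - 0.23*q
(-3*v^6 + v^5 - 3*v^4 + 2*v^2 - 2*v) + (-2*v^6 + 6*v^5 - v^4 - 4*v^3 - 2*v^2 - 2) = -5*v^6 + 7*v^5 - 4*v^4 - 4*v^3 - 2*v - 2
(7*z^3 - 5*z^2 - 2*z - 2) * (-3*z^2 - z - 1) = -21*z^5 + 8*z^4 + 4*z^3 + 13*z^2 + 4*z + 2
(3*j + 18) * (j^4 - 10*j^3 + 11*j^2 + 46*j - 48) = 3*j^5 - 12*j^4 - 147*j^3 + 336*j^2 + 684*j - 864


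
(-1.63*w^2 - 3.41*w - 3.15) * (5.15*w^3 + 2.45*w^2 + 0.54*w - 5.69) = -8.3945*w^5 - 21.555*w^4 - 25.4572*w^3 - 0.284200000000002*w^2 + 17.7019*w + 17.9235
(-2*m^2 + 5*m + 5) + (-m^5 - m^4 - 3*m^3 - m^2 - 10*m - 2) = -m^5 - m^4 - 3*m^3 - 3*m^2 - 5*m + 3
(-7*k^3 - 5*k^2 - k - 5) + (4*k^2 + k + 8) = -7*k^3 - k^2 + 3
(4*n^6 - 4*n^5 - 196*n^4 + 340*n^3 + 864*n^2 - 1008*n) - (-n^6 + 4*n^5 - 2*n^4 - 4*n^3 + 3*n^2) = 5*n^6 - 8*n^5 - 194*n^4 + 344*n^3 + 861*n^2 - 1008*n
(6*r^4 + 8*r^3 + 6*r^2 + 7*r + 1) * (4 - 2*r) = -12*r^5 + 8*r^4 + 20*r^3 + 10*r^2 + 26*r + 4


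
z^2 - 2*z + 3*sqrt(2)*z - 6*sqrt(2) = (z - 2)*(z + 3*sqrt(2))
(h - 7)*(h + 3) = h^2 - 4*h - 21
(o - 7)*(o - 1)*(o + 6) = o^3 - 2*o^2 - 41*o + 42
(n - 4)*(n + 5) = n^2 + n - 20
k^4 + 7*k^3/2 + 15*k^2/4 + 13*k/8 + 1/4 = (k + 1/2)^3*(k + 2)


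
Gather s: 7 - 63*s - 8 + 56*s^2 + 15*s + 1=56*s^2 - 48*s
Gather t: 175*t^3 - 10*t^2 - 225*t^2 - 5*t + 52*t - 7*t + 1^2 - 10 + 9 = 175*t^3 - 235*t^2 + 40*t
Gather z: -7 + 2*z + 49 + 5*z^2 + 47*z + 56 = 5*z^2 + 49*z + 98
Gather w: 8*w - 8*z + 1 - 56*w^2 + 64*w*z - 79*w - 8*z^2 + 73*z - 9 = -56*w^2 + w*(64*z - 71) - 8*z^2 + 65*z - 8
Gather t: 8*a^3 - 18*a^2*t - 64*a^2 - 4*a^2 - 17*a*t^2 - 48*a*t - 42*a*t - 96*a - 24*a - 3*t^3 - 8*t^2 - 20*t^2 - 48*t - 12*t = 8*a^3 - 68*a^2 - 120*a - 3*t^3 + t^2*(-17*a - 28) + t*(-18*a^2 - 90*a - 60)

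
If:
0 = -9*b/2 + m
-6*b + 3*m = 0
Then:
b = 0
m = 0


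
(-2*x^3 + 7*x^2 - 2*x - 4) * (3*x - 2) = -6*x^4 + 25*x^3 - 20*x^2 - 8*x + 8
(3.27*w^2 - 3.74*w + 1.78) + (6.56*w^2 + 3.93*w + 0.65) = 9.83*w^2 + 0.19*w + 2.43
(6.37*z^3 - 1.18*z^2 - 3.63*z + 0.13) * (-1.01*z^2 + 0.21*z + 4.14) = -6.4337*z^5 + 2.5295*z^4 + 29.7903*z^3 - 5.7788*z^2 - 15.0009*z + 0.5382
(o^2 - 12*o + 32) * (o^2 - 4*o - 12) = o^4 - 16*o^3 + 68*o^2 + 16*o - 384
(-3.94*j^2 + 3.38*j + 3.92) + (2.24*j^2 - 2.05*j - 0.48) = -1.7*j^2 + 1.33*j + 3.44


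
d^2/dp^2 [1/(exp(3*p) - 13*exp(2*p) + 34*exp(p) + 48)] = ((-9*exp(2*p) + 52*exp(p) - 34)*(exp(3*p) - 13*exp(2*p) + 34*exp(p) + 48) + 2*(3*exp(2*p) - 26*exp(p) + 34)^2*exp(p))*exp(p)/(exp(3*p) - 13*exp(2*p) + 34*exp(p) + 48)^3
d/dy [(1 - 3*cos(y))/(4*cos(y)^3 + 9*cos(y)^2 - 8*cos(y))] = -(15 + 6*cos(3*y)/cos(y)^2 + 8/cos(y)^2)*sin(y)/(4*sin(y)^2 - 9*cos(y) + 4)^2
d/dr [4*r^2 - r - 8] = 8*r - 1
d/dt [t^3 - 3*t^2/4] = 3*t*(2*t - 1)/2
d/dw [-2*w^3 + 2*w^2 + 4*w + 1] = -6*w^2 + 4*w + 4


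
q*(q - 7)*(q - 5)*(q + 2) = q^4 - 10*q^3 + 11*q^2 + 70*q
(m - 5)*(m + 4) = m^2 - m - 20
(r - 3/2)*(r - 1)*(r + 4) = r^3 + 3*r^2/2 - 17*r/2 + 6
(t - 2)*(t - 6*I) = t^2 - 2*t - 6*I*t + 12*I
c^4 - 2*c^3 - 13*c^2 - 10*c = c*(c - 5)*(c + 1)*(c + 2)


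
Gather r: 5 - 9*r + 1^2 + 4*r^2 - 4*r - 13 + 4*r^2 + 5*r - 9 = 8*r^2 - 8*r - 16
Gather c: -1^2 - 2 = -3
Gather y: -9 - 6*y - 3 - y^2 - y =-y^2 - 7*y - 12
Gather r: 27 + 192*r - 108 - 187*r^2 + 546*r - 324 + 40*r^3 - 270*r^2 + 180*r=40*r^3 - 457*r^2 + 918*r - 405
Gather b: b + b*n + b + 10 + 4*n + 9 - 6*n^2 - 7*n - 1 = b*(n + 2) - 6*n^2 - 3*n + 18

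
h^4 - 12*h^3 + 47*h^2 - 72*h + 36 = (h - 6)*(h - 3)*(h - 2)*(h - 1)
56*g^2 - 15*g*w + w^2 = (-8*g + w)*(-7*g + w)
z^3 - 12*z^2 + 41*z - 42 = (z - 7)*(z - 3)*(z - 2)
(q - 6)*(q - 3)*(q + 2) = q^3 - 7*q^2 + 36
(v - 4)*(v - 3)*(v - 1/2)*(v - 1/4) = v^4 - 31*v^3/4 + 139*v^2/8 - 79*v/8 + 3/2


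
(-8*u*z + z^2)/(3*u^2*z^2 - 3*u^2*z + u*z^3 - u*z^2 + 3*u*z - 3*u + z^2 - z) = z*(-8*u + z)/(3*u^2*z^2 - 3*u^2*z + u*z^3 - u*z^2 + 3*u*z - 3*u + z^2 - z)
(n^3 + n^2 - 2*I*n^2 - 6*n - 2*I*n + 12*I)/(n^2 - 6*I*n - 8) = (n^2 + n - 6)/(n - 4*I)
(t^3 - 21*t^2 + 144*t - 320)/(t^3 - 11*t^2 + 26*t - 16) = (t^2 - 13*t + 40)/(t^2 - 3*t + 2)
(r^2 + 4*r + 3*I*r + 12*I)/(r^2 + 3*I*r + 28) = (r^2 + r*(4 + 3*I) + 12*I)/(r^2 + 3*I*r + 28)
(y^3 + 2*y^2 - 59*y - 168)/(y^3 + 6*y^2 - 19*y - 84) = (y - 8)/(y - 4)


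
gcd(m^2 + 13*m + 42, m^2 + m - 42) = m + 7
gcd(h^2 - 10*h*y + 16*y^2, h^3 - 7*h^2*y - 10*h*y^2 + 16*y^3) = -h + 8*y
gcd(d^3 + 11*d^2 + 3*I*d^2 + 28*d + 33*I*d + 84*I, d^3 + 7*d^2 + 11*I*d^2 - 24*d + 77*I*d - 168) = d^2 + d*(7 + 3*I) + 21*I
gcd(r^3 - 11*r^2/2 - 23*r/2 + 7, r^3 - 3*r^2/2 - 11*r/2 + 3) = r^2 + 3*r/2 - 1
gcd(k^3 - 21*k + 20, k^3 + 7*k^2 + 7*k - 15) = k^2 + 4*k - 5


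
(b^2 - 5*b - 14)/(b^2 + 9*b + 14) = (b - 7)/(b + 7)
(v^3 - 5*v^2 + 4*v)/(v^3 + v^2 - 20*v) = (v - 1)/(v + 5)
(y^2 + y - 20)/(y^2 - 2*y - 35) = (y - 4)/(y - 7)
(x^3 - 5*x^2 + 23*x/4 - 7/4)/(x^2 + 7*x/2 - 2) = (2*x^2 - 9*x + 7)/(2*(x + 4))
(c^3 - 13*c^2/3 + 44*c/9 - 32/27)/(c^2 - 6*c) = (27*c^3 - 117*c^2 + 132*c - 32)/(27*c*(c - 6))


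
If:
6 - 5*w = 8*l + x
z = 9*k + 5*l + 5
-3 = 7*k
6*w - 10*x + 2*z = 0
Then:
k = -3/7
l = z/5 - 8/35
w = 137/98 - 9*z/28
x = z/140 + 411/490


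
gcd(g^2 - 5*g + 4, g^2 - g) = g - 1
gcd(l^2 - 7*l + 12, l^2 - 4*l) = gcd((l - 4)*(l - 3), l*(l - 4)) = l - 4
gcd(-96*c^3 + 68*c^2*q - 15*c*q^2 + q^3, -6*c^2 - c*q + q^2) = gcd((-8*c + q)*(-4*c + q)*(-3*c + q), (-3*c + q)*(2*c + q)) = -3*c + q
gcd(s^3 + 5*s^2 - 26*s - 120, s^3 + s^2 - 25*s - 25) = s - 5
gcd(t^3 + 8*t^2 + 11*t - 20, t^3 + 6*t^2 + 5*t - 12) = t^2 + 3*t - 4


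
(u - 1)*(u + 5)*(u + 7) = u^3 + 11*u^2 + 23*u - 35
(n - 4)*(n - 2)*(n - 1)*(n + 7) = n^4 - 35*n^2 + 90*n - 56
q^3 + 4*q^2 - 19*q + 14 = (q - 2)*(q - 1)*(q + 7)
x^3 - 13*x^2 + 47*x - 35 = (x - 7)*(x - 5)*(x - 1)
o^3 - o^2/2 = o^2*(o - 1/2)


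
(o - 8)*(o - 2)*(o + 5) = o^3 - 5*o^2 - 34*o + 80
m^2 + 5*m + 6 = (m + 2)*(m + 3)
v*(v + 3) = v^2 + 3*v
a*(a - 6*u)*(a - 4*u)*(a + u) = a^4 - 9*a^3*u + 14*a^2*u^2 + 24*a*u^3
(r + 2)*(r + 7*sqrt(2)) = r^2 + 2*r + 7*sqrt(2)*r + 14*sqrt(2)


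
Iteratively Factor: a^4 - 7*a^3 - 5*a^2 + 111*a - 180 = (a - 3)*(a^3 - 4*a^2 - 17*a + 60) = (a - 5)*(a - 3)*(a^2 + a - 12) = (a - 5)*(a - 3)*(a + 4)*(a - 3)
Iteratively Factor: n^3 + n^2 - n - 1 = (n - 1)*(n^2 + 2*n + 1) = (n - 1)*(n + 1)*(n + 1)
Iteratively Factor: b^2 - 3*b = (b)*(b - 3)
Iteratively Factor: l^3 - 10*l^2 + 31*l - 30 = (l - 2)*(l^2 - 8*l + 15) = (l - 3)*(l - 2)*(l - 5)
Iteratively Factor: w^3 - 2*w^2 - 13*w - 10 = (w + 1)*(w^2 - 3*w - 10) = (w + 1)*(w + 2)*(w - 5)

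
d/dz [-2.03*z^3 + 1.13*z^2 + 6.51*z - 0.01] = -6.09*z^2 + 2.26*z + 6.51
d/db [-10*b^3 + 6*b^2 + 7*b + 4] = -30*b^2 + 12*b + 7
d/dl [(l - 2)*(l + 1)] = 2*l - 1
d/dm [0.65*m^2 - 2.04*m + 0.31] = 1.3*m - 2.04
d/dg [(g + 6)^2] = 2*g + 12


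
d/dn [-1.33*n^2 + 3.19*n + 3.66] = 3.19 - 2.66*n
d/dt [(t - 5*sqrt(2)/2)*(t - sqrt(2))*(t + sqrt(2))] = 3*t^2 - 5*sqrt(2)*t - 2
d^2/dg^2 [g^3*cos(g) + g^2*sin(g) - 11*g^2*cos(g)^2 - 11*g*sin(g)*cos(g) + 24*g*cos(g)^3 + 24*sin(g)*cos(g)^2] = -g^3*cos(g) - 7*g^2*sin(g) + 22*g^2*cos(2*g) + 66*g*sin(2*g) - 8*g*cos(g) - 54*g*cos(3*g) - 40*sin(g) - 90*sin(3*g) - 33*cos(2*g) - 11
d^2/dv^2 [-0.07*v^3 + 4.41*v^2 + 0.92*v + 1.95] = 8.82 - 0.42*v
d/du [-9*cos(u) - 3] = 9*sin(u)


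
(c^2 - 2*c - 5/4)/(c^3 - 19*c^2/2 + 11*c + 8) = (c - 5/2)/(c^2 - 10*c + 16)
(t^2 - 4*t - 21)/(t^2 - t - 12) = (t - 7)/(t - 4)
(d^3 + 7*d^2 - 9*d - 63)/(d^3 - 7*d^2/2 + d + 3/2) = 2*(d^2 + 10*d + 21)/(2*d^2 - d - 1)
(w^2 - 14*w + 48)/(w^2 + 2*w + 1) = (w^2 - 14*w + 48)/(w^2 + 2*w + 1)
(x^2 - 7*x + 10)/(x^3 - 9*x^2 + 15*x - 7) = (x^2 - 7*x + 10)/(x^3 - 9*x^2 + 15*x - 7)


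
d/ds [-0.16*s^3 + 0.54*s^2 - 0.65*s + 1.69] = -0.48*s^2 + 1.08*s - 0.65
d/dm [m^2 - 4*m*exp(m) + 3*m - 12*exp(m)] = -4*m*exp(m) + 2*m - 16*exp(m) + 3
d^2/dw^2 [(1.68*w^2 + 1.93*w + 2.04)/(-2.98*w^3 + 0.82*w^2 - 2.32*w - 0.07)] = (-29.838144*w^6 - 102.835032*w^5 - 119.406216*w^4 + 102.364344*w^3 - 88.600056*w^2 + 25.173948*w - 21.583984)/(26.463592*w^9 - 21.845784*w^8 + 67.81884*w^7 - 32.701396*w^6 + 51.772248*w^5 - 10.195788*w^4 + 11.731966*w^3 + 1.11825*w^2 + 0.034104*w + 0.000343)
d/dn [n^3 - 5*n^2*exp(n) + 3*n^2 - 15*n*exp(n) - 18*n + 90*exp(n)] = -5*n^2*exp(n) + 3*n^2 - 25*n*exp(n) + 6*n + 75*exp(n) - 18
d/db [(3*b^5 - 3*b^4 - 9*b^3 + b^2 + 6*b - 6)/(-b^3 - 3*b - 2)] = (-6*b^7 + 3*b^6 - 36*b^5 - 2*b^4 + 90*b^3 + 33*b^2 - 4*b - 30)/(b^6 + 6*b^4 + 4*b^3 + 9*b^2 + 12*b + 4)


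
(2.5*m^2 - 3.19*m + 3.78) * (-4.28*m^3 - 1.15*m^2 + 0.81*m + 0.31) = -10.7*m^5 + 10.7782*m^4 - 10.4849*m^3 - 6.1559*m^2 + 2.0729*m + 1.1718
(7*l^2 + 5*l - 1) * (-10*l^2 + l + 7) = -70*l^4 - 43*l^3 + 64*l^2 + 34*l - 7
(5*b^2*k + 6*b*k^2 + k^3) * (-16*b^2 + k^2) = -80*b^4*k - 96*b^3*k^2 - 11*b^2*k^3 + 6*b*k^4 + k^5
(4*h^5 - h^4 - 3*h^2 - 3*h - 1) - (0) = 4*h^5 - h^4 - 3*h^2 - 3*h - 1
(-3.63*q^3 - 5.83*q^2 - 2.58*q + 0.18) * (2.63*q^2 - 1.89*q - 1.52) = -9.5469*q^5 - 8.4722*q^4 + 9.7509*q^3 + 14.2112*q^2 + 3.5814*q - 0.2736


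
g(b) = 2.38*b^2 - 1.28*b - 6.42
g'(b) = 4.76*b - 1.28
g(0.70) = -6.15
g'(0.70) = 2.05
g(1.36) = -3.76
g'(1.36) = 5.19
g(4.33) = 32.66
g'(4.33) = 19.33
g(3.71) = 21.59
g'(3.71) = 16.38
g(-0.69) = -4.40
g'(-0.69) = -4.56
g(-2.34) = 9.61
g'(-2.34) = -12.42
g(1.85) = -0.64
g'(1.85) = 7.53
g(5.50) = 58.54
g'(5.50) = 24.90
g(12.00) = 320.94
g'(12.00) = 55.84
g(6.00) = 71.58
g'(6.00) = 27.28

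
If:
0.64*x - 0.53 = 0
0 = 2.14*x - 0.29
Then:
No Solution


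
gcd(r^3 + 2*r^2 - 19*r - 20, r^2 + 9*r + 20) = r + 5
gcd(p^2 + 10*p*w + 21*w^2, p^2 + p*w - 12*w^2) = 1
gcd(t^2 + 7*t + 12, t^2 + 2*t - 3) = t + 3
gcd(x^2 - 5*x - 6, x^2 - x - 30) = x - 6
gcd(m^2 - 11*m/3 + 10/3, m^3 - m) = 1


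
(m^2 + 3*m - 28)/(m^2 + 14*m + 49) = (m - 4)/(m + 7)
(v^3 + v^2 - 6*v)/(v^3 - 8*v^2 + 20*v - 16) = v*(v + 3)/(v^2 - 6*v + 8)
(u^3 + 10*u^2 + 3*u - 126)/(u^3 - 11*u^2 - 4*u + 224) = (u^3 + 10*u^2 + 3*u - 126)/(u^3 - 11*u^2 - 4*u + 224)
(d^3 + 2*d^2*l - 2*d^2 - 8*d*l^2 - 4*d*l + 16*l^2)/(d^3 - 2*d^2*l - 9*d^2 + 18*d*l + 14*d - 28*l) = (d + 4*l)/(d - 7)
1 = 1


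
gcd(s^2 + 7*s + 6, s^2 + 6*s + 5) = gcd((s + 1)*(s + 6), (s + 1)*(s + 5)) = s + 1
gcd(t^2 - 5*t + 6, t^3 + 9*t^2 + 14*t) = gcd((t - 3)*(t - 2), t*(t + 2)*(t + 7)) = 1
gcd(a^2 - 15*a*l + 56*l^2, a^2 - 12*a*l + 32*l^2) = a - 8*l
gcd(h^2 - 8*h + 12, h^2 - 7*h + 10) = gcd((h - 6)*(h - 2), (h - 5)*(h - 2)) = h - 2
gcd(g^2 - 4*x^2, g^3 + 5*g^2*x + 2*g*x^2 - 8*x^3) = g + 2*x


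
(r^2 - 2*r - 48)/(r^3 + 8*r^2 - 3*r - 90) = (r - 8)/(r^2 + 2*r - 15)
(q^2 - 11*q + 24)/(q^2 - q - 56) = (q - 3)/(q + 7)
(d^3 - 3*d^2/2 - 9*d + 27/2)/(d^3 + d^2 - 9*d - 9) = (d - 3/2)/(d + 1)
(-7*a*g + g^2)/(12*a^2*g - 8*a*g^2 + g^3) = (-7*a + g)/(12*a^2 - 8*a*g + g^2)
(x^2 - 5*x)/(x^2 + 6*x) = (x - 5)/(x + 6)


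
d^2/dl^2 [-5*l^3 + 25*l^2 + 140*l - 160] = 50 - 30*l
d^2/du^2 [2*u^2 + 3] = 4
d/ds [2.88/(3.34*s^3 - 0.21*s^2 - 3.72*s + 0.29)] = (-28.8576*s^2 + 1.2096*s + 10.7136)/(3.34*s^3 - 0.21*s^2 - 3.72*s + 0.29)^2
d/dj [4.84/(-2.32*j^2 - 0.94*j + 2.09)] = (22.4576*j + 4.5496)/(2.32*j^2 + 0.94*j - 2.09)^2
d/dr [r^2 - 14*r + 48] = 2*r - 14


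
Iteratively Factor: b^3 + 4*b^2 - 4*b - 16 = (b - 2)*(b^2 + 6*b + 8) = (b - 2)*(b + 2)*(b + 4)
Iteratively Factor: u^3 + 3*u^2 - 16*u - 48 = (u + 4)*(u^2 - u - 12) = (u + 3)*(u + 4)*(u - 4)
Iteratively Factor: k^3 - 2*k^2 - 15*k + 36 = (k - 3)*(k^2 + k - 12) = (k - 3)*(k + 4)*(k - 3)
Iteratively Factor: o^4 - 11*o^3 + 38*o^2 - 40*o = (o)*(o^3 - 11*o^2 + 38*o - 40) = o*(o - 4)*(o^2 - 7*o + 10) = o*(o - 5)*(o - 4)*(o - 2)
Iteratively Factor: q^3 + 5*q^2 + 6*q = (q + 3)*(q^2 + 2*q) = (q + 2)*(q + 3)*(q)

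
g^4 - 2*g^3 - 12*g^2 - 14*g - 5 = (g - 5)*(g + 1)^3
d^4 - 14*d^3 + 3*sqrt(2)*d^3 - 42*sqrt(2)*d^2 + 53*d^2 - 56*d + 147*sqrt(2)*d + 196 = (d - 7)^2*(d + sqrt(2))*(d + 2*sqrt(2))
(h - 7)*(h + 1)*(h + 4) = h^3 - 2*h^2 - 31*h - 28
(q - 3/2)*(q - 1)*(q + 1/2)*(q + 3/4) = q^4 - 5*q^3/4 - 5*q^2/4 + 15*q/16 + 9/16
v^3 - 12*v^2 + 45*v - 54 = (v - 6)*(v - 3)^2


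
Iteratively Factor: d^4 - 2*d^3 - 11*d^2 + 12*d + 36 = (d + 2)*(d^3 - 4*d^2 - 3*d + 18) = (d - 3)*(d + 2)*(d^2 - d - 6) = (d - 3)*(d + 2)^2*(d - 3)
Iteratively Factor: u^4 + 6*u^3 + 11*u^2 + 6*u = (u)*(u^3 + 6*u^2 + 11*u + 6) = u*(u + 1)*(u^2 + 5*u + 6) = u*(u + 1)*(u + 2)*(u + 3)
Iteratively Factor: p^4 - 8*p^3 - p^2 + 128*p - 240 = (p - 3)*(p^3 - 5*p^2 - 16*p + 80) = (p - 3)*(p + 4)*(p^2 - 9*p + 20) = (p - 4)*(p - 3)*(p + 4)*(p - 5)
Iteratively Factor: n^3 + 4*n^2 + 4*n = (n)*(n^2 + 4*n + 4) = n*(n + 2)*(n + 2)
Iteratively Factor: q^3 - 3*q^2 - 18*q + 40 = (q - 5)*(q^2 + 2*q - 8) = (q - 5)*(q - 2)*(q + 4)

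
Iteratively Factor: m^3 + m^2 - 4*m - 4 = (m + 2)*(m^2 - m - 2) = (m - 2)*(m + 2)*(m + 1)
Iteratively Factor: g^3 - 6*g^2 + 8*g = (g - 2)*(g^2 - 4*g) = (g - 4)*(g - 2)*(g)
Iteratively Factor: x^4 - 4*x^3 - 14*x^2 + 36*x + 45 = (x - 3)*(x^3 - x^2 - 17*x - 15) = (x - 3)*(x + 3)*(x^2 - 4*x - 5) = (x - 3)*(x + 1)*(x + 3)*(x - 5)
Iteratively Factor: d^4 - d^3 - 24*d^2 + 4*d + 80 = (d + 4)*(d^3 - 5*d^2 - 4*d + 20) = (d - 5)*(d + 4)*(d^2 - 4) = (d - 5)*(d - 2)*(d + 4)*(d + 2)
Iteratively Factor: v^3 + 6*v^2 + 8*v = (v + 2)*(v^2 + 4*v) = v*(v + 2)*(v + 4)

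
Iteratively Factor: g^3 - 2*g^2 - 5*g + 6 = (g + 2)*(g^2 - 4*g + 3) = (g - 3)*(g + 2)*(g - 1)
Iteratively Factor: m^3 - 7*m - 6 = (m - 3)*(m^2 + 3*m + 2) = (m - 3)*(m + 2)*(m + 1)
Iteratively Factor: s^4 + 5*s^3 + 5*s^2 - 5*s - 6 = (s + 1)*(s^3 + 4*s^2 + s - 6) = (s + 1)*(s + 2)*(s^2 + 2*s - 3) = (s + 1)*(s + 2)*(s + 3)*(s - 1)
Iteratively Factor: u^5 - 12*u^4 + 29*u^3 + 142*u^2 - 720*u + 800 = (u - 5)*(u^4 - 7*u^3 - 6*u^2 + 112*u - 160) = (u - 5)*(u + 4)*(u^3 - 11*u^2 + 38*u - 40) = (u - 5)*(u - 2)*(u + 4)*(u^2 - 9*u + 20) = (u - 5)^2*(u - 2)*(u + 4)*(u - 4)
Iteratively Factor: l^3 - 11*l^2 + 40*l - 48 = (l - 3)*(l^2 - 8*l + 16) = (l - 4)*(l - 3)*(l - 4)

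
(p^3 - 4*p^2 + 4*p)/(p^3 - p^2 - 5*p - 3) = p*(-p^2 + 4*p - 4)/(-p^3 + p^2 + 5*p + 3)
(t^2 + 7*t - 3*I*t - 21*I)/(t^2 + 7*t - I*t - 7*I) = (t - 3*I)/(t - I)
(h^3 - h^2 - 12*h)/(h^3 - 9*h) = (h - 4)/(h - 3)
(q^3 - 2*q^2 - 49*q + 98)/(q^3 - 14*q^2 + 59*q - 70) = (q + 7)/(q - 5)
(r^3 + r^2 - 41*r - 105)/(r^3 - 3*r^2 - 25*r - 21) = (r + 5)/(r + 1)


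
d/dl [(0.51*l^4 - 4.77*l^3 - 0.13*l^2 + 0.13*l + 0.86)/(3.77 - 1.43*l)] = (-2.1879*l^4 + 21.333*l^3 - 53.7628*l^2 - 0.9802*l + 1.7199)/(2.0449*l^2 - 10.7822*l + 14.2129)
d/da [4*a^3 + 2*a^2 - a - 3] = 12*a^2 + 4*a - 1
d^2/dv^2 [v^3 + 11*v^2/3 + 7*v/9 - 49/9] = 6*v + 22/3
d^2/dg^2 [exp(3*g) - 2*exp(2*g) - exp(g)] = (9*exp(2*g) - 8*exp(g) - 1)*exp(g)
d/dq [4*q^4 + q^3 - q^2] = q*(16*q^2 + 3*q - 2)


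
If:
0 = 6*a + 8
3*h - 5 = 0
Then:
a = -4/3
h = 5/3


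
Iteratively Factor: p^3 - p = (p - 1)*(p^2 + p) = (p - 1)*(p + 1)*(p)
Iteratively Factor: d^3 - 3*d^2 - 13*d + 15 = (d - 1)*(d^2 - 2*d - 15) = (d - 5)*(d - 1)*(d + 3)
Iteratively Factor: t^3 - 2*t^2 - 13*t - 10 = (t - 5)*(t^2 + 3*t + 2) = (t - 5)*(t + 2)*(t + 1)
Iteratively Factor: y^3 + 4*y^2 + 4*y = (y + 2)*(y^2 + 2*y) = y*(y + 2)*(y + 2)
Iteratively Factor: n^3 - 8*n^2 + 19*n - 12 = (n - 3)*(n^2 - 5*n + 4) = (n - 3)*(n - 1)*(n - 4)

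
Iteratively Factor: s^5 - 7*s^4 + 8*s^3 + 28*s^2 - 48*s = (s - 2)*(s^4 - 5*s^3 - 2*s^2 + 24*s) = (s - 2)*(s + 2)*(s^3 - 7*s^2 + 12*s) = (s - 4)*(s - 2)*(s + 2)*(s^2 - 3*s) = s*(s - 4)*(s - 2)*(s + 2)*(s - 3)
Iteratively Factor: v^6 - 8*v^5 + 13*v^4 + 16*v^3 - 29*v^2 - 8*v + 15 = (v + 1)*(v^5 - 9*v^4 + 22*v^3 - 6*v^2 - 23*v + 15) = (v - 1)*(v + 1)*(v^4 - 8*v^3 + 14*v^2 + 8*v - 15) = (v - 1)^2*(v + 1)*(v^3 - 7*v^2 + 7*v + 15) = (v - 3)*(v - 1)^2*(v + 1)*(v^2 - 4*v - 5) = (v - 5)*(v - 3)*(v - 1)^2*(v + 1)*(v + 1)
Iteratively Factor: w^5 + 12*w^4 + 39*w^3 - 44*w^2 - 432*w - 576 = (w - 3)*(w^4 + 15*w^3 + 84*w^2 + 208*w + 192) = (w - 3)*(w + 3)*(w^3 + 12*w^2 + 48*w + 64) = (w - 3)*(w + 3)*(w + 4)*(w^2 + 8*w + 16) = (w - 3)*(w + 3)*(w + 4)^2*(w + 4)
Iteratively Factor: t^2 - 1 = (t - 1)*(t + 1)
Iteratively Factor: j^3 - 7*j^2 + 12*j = (j - 3)*(j^2 - 4*j) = (j - 4)*(j - 3)*(j)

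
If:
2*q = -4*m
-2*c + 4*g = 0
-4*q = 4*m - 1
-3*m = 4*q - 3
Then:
No Solution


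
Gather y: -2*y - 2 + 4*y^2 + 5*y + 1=4*y^2 + 3*y - 1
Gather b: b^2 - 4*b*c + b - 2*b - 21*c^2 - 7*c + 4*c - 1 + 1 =b^2 + b*(-4*c - 1) - 21*c^2 - 3*c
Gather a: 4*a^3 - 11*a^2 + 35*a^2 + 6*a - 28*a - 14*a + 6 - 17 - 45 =4*a^3 + 24*a^2 - 36*a - 56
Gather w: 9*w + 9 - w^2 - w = -w^2 + 8*w + 9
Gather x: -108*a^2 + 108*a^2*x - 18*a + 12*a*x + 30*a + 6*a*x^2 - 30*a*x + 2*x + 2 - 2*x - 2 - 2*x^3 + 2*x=-108*a^2 + 6*a*x^2 + 12*a - 2*x^3 + x*(108*a^2 - 18*a + 2)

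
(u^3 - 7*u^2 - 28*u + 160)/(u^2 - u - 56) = (u^2 + u - 20)/(u + 7)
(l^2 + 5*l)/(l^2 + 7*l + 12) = l*(l + 5)/(l^2 + 7*l + 12)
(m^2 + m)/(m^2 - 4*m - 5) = m/(m - 5)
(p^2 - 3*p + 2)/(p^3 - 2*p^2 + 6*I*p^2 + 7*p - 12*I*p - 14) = (p - 1)/(p^2 + 6*I*p + 7)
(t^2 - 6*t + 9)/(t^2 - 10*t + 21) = (t - 3)/(t - 7)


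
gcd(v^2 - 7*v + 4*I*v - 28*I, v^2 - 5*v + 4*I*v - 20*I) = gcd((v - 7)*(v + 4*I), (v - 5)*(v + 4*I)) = v + 4*I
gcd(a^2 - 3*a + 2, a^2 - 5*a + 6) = a - 2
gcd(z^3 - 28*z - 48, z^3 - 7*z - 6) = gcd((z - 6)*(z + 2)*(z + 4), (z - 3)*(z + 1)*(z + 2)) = z + 2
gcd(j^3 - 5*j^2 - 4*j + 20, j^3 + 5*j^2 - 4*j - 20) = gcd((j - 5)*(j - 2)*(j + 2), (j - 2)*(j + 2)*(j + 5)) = j^2 - 4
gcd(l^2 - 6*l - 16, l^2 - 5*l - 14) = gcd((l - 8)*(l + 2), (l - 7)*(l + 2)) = l + 2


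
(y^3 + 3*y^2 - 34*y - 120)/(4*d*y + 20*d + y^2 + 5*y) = (y^2 - 2*y - 24)/(4*d + y)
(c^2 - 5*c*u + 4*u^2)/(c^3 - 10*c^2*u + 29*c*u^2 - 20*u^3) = 1/(c - 5*u)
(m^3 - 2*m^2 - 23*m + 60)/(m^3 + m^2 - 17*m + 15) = (m - 4)/(m - 1)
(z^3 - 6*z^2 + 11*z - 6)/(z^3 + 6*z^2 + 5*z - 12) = (z^2 - 5*z + 6)/(z^2 + 7*z + 12)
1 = 1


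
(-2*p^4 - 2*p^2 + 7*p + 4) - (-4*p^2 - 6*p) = -2*p^4 + 2*p^2 + 13*p + 4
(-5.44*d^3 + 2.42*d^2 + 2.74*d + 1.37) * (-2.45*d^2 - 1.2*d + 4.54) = 13.328*d^5 + 0.599*d^4 - 34.3146*d^3 + 4.3423*d^2 + 10.7956*d + 6.2198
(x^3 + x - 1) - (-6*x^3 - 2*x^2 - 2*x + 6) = 7*x^3 + 2*x^2 + 3*x - 7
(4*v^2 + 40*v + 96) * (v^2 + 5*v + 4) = 4*v^4 + 60*v^3 + 312*v^2 + 640*v + 384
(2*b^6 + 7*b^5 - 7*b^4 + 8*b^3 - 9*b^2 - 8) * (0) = 0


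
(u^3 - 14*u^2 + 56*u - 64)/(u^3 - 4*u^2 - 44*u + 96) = (u - 4)/(u + 6)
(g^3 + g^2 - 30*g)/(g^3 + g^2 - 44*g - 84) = g*(g - 5)/(g^2 - 5*g - 14)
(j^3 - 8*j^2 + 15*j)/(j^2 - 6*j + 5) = j*(j - 3)/(j - 1)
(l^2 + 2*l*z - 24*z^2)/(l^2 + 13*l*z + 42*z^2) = (l - 4*z)/(l + 7*z)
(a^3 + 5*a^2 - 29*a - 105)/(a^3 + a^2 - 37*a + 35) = (a + 3)/(a - 1)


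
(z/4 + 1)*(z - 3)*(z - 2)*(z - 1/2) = z^4/4 - 3*z^3/8 - 27*z^2/8 + 31*z/4 - 3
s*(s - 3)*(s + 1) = s^3 - 2*s^2 - 3*s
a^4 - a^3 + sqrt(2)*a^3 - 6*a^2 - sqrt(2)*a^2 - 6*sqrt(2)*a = a*(a - 3)*(a + 2)*(a + sqrt(2))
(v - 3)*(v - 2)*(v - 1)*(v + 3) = v^4 - 3*v^3 - 7*v^2 + 27*v - 18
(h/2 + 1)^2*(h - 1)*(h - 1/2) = h^4/4 + 5*h^3/8 - 3*h^2/8 - h + 1/2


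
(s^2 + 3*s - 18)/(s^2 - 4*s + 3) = (s + 6)/(s - 1)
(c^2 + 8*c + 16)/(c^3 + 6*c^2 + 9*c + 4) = (c + 4)/(c^2 + 2*c + 1)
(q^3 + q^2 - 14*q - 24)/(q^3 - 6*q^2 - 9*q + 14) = (q^2 - q - 12)/(q^2 - 8*q + 7)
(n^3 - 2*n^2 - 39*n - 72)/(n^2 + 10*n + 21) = (n^2 - 5*n - 24)/(n + 7)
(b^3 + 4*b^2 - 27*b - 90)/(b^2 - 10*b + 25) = (b^2 + 9*b + 18)/(b - 5)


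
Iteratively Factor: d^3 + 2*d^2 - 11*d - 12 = (d - 3)*(d^2 + 5*d + 4) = (d - 3)*(d + 1)*(d + 4)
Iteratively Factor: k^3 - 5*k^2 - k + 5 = (k - 5)*(k^2 - 1) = (k - 5)*(k - 1)*(k + 1)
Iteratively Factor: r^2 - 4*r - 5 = (r + 1)*(r - 5)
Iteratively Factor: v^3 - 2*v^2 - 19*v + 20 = (v + 4)*(v^2 - 6*v + 5) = (v - 1)*(v + 4)*(v - 5)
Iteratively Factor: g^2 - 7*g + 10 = (g - 5)*(g - 2)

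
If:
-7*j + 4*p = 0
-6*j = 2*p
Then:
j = 0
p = 0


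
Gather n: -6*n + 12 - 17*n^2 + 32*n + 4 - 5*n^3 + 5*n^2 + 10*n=-5*n^3 - 12*n^2 + 36*n + 16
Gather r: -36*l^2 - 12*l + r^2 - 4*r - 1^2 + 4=-36*l^2 - 12*l + r^2 - 4*r + 3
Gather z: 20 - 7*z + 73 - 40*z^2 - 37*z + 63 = -40*z^2 - 44*z + 156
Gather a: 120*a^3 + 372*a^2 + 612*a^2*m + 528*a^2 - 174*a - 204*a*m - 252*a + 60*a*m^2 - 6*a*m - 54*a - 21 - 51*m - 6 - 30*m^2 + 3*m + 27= 120*a^3 + a^2*(612*m + 900) + a*(60*m^2 - 210*m - 480) - 30*m^2 - 48*m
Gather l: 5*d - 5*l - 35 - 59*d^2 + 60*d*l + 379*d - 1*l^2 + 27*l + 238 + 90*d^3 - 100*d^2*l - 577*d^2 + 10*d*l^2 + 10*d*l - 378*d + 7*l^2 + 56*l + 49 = 90*d^3 - 636*d^2 + 6*d + l^2*(10*d + 6) + l*(-100*d^2 + 70*d + 78) + 252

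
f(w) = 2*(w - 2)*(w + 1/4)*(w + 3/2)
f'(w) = 2*(w - 2)*(w + 1/4) + 2*(w - 2)*(w + 3/2) + 2*(w + 1/4)*(w + 3/2) = 6*w^2 - w - 25/4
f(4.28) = 119.40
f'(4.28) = 99.38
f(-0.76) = 2.08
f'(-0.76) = -2.02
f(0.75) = -5.62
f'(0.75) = -3.62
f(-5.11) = -249.48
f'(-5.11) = 155.53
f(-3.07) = -44.89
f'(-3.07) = 53.37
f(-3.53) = -73.64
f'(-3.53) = 72.05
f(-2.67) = -26.45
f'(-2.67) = 39.19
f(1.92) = -1.19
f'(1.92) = 13.95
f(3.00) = 29.25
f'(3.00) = 44.75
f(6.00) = 375.00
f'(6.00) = 203.75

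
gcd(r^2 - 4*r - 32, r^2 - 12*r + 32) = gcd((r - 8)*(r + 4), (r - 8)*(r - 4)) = r - 8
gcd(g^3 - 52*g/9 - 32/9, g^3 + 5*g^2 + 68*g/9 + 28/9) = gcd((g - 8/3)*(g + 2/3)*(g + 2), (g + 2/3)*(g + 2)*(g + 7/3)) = g^2 + 8*g/3 + 4/3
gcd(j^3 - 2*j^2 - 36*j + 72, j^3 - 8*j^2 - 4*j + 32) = j - 2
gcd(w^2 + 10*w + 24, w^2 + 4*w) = w + 4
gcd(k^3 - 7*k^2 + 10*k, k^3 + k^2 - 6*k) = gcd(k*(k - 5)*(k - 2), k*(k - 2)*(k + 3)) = k^2 - 2*k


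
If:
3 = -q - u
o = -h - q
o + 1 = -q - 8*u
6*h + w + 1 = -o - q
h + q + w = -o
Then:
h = -1/5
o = 61/20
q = -57/20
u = -3/20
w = 0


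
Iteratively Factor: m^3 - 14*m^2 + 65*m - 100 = (m - 5)*(m^2 - 9*m + 20) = (m - 5)^2*(m - 4)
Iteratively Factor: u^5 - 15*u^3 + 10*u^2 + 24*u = (u + 1)*(u^4 - u^3 - 14*u^2 + 24*u) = (u - 2)*(u + 1)*(u^3 + u^2 - 12*u) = u*(u - 2)*(u + 1)*(u^2 + u - 12) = u*(u - 3)*(u - 2)*(u + 1)*(u + 4)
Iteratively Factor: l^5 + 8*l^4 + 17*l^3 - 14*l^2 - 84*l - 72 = (l + 3)*(l^4 + 5*l^3 + 2*l^2 - 20*l - 24) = (l + 3)^2*(l^3 + 2*l^2 - 4*l - 8) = (l + 2)*(l + 3)^2*(l^2 - 4) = (l + 2)^2*(l + 3)^2*(l - 2)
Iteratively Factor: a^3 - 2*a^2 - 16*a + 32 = (a - 4)*(a^2 + 2*a - 8) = (a - 4)*(a - 2)*(a + 4)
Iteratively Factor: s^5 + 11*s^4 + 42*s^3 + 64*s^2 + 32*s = (s + 1)*(s^4 + 10*s^3 + 32*s^2 + 32*s) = s*(s + 1)*(s^3 + 10*s^2 + 32*s + 32) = s*(s + 1)*(s + 4)*(s^2 + 6*s + 8) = s*(s + 1)*(s + 4)^2*(s + 2)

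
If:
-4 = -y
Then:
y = 4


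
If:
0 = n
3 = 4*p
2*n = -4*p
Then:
No Solution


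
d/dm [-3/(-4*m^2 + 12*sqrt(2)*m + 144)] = 3*(-2*m + 3*sqrt(2))/(4*(-m^2 + 3*sqrt(2)*m + 36)^2)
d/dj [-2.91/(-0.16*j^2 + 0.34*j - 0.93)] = (0.9894 - 0.9312*j)/(0.16*j^2 - 0.34*j + 0.93)^2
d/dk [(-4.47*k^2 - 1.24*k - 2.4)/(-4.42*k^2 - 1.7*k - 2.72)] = (2.1182*k^2 + 3.1008*k - 0.7072)/(19.5364*k^4 + 15.028*k^3 + 26.9348*k^2 + 9.248*k + 7.3984)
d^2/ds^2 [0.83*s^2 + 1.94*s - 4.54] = 1.66000000000000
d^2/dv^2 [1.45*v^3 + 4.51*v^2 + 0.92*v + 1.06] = 8.7*v + 9.02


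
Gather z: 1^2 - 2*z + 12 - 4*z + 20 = 33 - 6*z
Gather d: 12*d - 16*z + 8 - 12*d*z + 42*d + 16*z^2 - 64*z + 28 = d*(54 - 12*z) + 16*z^2 - 80*z + 36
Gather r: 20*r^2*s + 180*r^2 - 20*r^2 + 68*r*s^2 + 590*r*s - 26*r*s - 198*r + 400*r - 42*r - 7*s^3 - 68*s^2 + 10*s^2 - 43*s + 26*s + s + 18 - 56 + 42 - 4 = r^2*(20*s + 160) + r*(68*s^2 + 564*s + 160) - 7*s^3 - 58*s^2 - 16*s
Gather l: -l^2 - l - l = -l^2 - 2*l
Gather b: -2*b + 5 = 5 - 2*b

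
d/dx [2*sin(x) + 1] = 2*cos(x)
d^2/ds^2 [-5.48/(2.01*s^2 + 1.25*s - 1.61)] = (44.279496*s^2 + 27.537*s - 5.48*(4.02*s + 1.25)*(8.04*s + 2.5) - 35.467656)/(2.01*s^2 + 1.25*s - 1.61)^3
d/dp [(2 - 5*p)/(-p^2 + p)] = (-5*p^2 + 4*p - 2)/(p^2*(p^2 - 2*p + 1))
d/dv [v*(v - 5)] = 2*v - 5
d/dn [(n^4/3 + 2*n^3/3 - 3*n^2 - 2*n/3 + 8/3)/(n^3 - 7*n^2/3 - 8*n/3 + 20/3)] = (3*n^4 - 2*n^3 - 31*n^2 - 56*n + 6)/(9*n^4 - 6*n^3 - 59*n^2 + 20*n + 100)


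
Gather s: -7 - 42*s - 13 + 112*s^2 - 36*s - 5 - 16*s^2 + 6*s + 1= 96*s^2 - 72*s - 24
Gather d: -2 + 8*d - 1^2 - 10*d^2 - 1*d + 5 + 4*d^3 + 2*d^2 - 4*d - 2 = 4*d^3 - 8*d^2 + 3*d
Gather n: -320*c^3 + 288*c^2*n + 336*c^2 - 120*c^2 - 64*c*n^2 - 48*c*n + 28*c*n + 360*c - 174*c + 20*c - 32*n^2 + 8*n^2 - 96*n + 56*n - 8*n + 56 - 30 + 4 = -320*c^3 + 216*c^2 + 206*c + n^2*(-64*c - 24) + n*(288*c^2 - 20*c - 48) + 30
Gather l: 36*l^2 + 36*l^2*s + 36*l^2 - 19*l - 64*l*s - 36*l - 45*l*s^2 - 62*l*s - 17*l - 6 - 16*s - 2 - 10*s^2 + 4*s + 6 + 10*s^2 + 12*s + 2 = l^2*(36*s + 72) + l*(-45*s^2 - 126*s - 72)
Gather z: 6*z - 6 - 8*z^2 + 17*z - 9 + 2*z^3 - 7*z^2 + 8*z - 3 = 2*z^3 - 15*z^2 + 31*z - 18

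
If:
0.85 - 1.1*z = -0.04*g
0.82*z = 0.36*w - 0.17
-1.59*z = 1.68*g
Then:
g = -0.71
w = 2.17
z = 0.75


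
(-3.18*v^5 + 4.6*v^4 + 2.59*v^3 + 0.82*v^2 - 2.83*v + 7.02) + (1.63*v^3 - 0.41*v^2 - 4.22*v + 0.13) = -3.18*v^5 + 4.6*v^4 + 4.22*v^3 + 0.41*v^2 - 7.05*v + 7.15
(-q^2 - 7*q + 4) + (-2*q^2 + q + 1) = -3*q^2 - 6*q + 5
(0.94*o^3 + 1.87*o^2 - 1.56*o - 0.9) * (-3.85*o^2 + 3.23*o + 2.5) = -3.619*o^5 - 4.1633*o^4 + 14.3961*o^3 + 3.1012*o^2 - 6.807*o - 2.25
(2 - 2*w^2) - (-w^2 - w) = -w^2 + w + 2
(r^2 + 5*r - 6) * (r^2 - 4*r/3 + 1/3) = r^4 + 11*r^3/3 - 37*r^2/3 + 29*r/3 - 2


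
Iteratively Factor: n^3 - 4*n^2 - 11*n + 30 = (n - 5)*(n^2 + n - 6) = (n - 5)*(n - 2)*(n + 3)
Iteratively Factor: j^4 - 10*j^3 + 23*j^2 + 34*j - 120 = (j - 4)*(j^3 - 6*j^2 - j + 30) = (j - 4)*(j + 2)*(j^2 - 8*j + 15) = (j - 4)*(j - 3)*(j + 2)*(j - 5)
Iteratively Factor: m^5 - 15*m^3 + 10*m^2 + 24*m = (m - 2)*(m^4 + 2*m^3 - 11*m^2 - 12*m) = (m - 2)*(m + 1)*(m^3 + m^2 - 12*m) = (m - 2)*(m + 1)*(m + 4)*(m^2 - 3*m) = m*(m - 2)*(m + 1)*(m + 4)*(m - 3)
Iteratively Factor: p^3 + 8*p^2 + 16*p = (p + 4)*(p^2 + 4*p) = (p + 4)^2*(p)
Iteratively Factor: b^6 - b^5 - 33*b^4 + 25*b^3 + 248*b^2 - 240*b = (b + 4)*(b^5 - 5*b^4 - 13*b^3 + 77*b^2 - 60*b) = (b - 3)*(b + 4)*(b^4 - 2*b^3 - 19*b^2 + 20*b) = (b - 3)*(b - 1)*(b + 4)*(b^3 - b^2 - 20*b) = b*(b - 3)*(b - 1)*(b + 4)*(b^2 - b - 20) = b*(b - 3)*(b - 1)*(b + 4)^2*(b - 5)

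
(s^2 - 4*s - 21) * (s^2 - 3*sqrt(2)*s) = s^4 - 3*sqrt(2)*s^3 - 4*s^3 - 21*s^2 + 12*sqrt(2)*s^2 + 63*sqrt(2)*s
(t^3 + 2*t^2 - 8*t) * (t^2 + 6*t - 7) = t^5 + 8*t^4 - 3*t^3 - 62*t^2 + 56*t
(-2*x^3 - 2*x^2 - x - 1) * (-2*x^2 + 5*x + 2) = 4*x^5 - 6*x^4 - 12*x^3 - 7*x^2 - 7*x - 2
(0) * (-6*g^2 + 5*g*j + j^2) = 0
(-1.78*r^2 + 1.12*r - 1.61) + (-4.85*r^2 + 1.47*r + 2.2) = -6.63*r^2 + 2.59*r + 0.59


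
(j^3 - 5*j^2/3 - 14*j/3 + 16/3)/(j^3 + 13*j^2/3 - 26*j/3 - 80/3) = (j - 1)/(j + 5)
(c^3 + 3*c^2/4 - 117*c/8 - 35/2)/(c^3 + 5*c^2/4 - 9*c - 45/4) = (c^2 - c/2 - 14)/(c^2 - 9)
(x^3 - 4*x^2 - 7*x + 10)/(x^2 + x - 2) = x - 5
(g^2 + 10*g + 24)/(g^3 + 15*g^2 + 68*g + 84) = (g + 4)/(g^2 + 9*g + 14)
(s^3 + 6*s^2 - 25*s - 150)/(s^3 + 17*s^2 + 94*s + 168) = (s^2 - 25)/(s^2 + 11*s + 28)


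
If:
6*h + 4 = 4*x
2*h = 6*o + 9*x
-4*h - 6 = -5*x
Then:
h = 2/7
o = -43/21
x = 10/7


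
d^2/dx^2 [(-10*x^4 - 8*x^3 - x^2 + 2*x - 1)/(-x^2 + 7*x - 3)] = 2*(10*x^6 - 210*x^5 + 1560*x^4 - 1307*x^3 + 30*x^2 + 213*x + 13)/(x^6 - 21*x^5 + 156*x^4 - 469*x^3 + 468*x^2 - 189*x + 27)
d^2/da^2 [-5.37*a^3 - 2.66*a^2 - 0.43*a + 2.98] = -32.22*a - 5.32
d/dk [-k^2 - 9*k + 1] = -2*k - 9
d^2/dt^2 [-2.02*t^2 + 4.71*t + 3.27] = -4.04000000000000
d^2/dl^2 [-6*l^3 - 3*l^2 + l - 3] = -36*l - 6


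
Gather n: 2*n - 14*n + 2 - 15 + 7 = -12*n - 6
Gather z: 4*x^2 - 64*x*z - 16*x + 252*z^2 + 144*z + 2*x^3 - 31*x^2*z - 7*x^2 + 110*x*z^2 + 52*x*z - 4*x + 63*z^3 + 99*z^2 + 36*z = 2*x^3 - 3*x^2 - 20*x + 63*z^3 + z^2*(110*x + 351) + z*(-31*x^2 - 12*x + 180)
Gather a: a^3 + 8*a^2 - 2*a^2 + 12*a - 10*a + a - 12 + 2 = a^3 + 6*a^2 + 3*a - 10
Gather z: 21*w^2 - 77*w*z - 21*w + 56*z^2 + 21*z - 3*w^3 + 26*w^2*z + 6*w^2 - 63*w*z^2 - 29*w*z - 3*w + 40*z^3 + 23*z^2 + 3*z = -3*w^3 + 27*w^2 - 24*w + 40*z^3 + z^2*(79 - 63*w) + z*(26*w^2 - 106*w + 24)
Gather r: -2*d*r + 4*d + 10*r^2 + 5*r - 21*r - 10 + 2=4*d + 10*r^2 + r*(-2*d - 16) - 8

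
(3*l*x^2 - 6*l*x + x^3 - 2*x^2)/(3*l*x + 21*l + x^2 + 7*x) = x*(x - 2)/(x + 7)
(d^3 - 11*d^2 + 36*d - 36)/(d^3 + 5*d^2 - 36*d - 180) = (d^2 - 5*d + 6)/(d^2 + 11*d + 30)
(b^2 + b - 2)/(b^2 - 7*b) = (b^2 + b - 2)/(b*(b - 7))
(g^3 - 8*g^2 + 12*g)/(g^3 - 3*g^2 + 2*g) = (g - 6)/(g - 1)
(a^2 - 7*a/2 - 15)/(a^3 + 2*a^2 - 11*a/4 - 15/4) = 2*(a - 6)/(2*a^2 - a - 3)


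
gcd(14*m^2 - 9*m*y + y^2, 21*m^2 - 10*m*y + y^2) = -7*m + y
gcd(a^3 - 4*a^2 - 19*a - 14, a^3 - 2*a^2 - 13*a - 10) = a^2 + 3*a + 2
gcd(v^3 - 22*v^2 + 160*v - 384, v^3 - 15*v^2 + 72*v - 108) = v - 6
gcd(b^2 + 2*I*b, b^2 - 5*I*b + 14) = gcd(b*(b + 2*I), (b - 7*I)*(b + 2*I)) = b + 2*I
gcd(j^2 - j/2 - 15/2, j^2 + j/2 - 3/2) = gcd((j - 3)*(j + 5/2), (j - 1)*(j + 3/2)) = 1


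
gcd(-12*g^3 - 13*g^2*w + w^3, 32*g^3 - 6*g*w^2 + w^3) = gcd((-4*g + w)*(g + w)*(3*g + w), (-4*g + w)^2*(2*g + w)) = -4*g + w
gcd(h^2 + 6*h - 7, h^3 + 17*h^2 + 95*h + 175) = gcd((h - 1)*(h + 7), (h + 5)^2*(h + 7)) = h + 7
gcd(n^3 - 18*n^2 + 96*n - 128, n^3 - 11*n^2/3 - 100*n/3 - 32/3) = n - 8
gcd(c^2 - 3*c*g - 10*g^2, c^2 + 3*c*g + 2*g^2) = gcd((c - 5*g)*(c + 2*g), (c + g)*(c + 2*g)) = c + 2*g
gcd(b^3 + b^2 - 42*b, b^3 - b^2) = b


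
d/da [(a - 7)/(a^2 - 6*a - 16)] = (a^2 - 6*a - 2*(a - 7)*(a - 3) - 16)/(-a^2 + 6*a + 16)^2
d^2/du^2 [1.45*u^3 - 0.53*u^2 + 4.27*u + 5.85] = 8.7*u - 1.06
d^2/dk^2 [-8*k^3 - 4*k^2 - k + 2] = -48*k - 8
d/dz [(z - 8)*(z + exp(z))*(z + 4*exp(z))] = (z - 8)*(z + exp(z))*(4*exp(z) + 1) + (z - 8)*(z + 4*exp(z))*(exp(z) + 1) + (z + exp(z))*(z + 4*exp(z))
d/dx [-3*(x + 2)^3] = -9*(x + 2)^2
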